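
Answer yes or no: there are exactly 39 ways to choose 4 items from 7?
No

Solution: C(7,4) = 35 ≠ 39.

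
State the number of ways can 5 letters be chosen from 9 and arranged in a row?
15,120

P(9,5) = 9!/(9-5)! = 15,120.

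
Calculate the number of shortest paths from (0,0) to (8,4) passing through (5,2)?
210

To (5,2): C(7,5)=21. From there: C(5,3)=10. Total: 210.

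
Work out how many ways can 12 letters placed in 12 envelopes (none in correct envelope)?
Using D(n) = (n-1)[D(n-1) + D(n-2)]:
D(12) = (12-1) × [D(11) + D(10)]
      = 11 × [14684570 + 1334961]
      = 11 × 16019531
      = 176,214,841

Answer: 176,214,841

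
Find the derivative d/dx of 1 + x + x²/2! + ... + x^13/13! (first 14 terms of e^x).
1 + x + x²/2! + ... + x^12/12!

Explanation: Differentiating term by term gives the first 13 terms of e^x.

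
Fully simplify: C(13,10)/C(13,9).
2/5

Working:
C(n,k+1)/C(n,k) = (n−k)/(k+1). Here (13−9)/(9+1) = 4/10 = 2/5.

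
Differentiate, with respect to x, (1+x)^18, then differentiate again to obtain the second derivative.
First derivative: 18(1+x)^{17}. Second derivative: 18·17·(1+x)^{16} = 306(1+x)^{16}.

Answer: 306(1+x)^16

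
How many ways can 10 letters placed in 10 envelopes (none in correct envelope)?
1,334,961

Explanation: Using D(n) = (n-1)[D(n-1) + D(n-2)]:
D(10) = (10-1) × [D(9) + D(8)]
      = 9 × [133496 + 14833]
      = 9 × 148329
      = 1,334,961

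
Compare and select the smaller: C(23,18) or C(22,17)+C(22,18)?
Equal

Solution: By Pascal's identity: C(23,18) = C(22,17)+C(22,18) = 33,649. Equal.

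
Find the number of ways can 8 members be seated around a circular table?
5,040

Working:
Circular arrangements: (8-1)! = 5,040.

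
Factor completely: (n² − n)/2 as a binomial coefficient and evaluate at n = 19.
C(n,2); C(19,2) = 171

Working:
(n² − n)/2 = n(n−1)/2 = C(n,2). At n = 19: C(19,2) = 171.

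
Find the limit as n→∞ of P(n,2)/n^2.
1

P(n,2) = n(n-1) ≈ n^2 for large n. Limit = 1.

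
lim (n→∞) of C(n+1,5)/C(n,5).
1

Both numerator and denominator grow as n^5/5! for large n, so the ratio → 1.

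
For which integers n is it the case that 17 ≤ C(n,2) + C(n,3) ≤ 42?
5, 6

Reasoning: C(4,2)+C(4,3)=10; C(5,2)+C(5,3)=20; C(6,2)+C(6,3)=35; C(7,2)+C(7,3)=56. So valid n = 5, 6.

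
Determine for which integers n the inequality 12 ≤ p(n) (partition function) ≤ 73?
7, 8, 9, 10, 11

Reasoning: Tabulating p(n) via p(n) = p(n−1) + p(n−2) − p(n−5) − p(n−7) + …: p(6)=11; p(7)=15; p(8)=22; p(9)=30; p(10)=42; p(11)=56; p(12)=77. So valid n = 7, 8, 9, 10, 11.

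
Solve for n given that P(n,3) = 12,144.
24

Solution: P(n,3) = n(n−1)(n−2) is increasing in n; n(n−1)(n−2) ≈ (n−1)^3 = 12,144 gives n ≈ 24.0. Check: P(22,3) = 9,240, P(23,3) = 10,626, P(24,3) = 12,144 ✓. So n = 24.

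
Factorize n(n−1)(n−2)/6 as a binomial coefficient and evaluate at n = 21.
C(n,3); C(21,3) = 1,330
n(n−1)(n−2)/6 = n!/(3!(n−3)!) = C(n,3). At n = 21: C(21,3) = 1,330.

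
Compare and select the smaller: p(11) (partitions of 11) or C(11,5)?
p(11)

Solution: Pentagonal recurrence p(n) = p(n−1) + p(n−2) − p(n−5) − p(n−7) + …: p(11) = p(10) + p(9) − p(6) − p(4) = 42 + 30 − 11 − 5 = 56; C(11,5) = 462.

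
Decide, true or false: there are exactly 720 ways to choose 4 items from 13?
False

Working:
C(13,4) = 715 ≠ 720.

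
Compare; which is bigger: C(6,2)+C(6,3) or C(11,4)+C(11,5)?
C(11,4)+C(11,5)

Solution: First=35, Second=792.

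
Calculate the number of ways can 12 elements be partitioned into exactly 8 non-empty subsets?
159,027

Working:
This equals S(12,8), the Stirling number of the 2nd kind.
Using the Stirling recurrence: S(n,k) = k·S(n-1,k) + S(n-1,k-1)
S(12,8) = 8·S(11,8) + S(11,7)
         = 8·11880 + 63987
         = 95040 + 63987
         = 159,027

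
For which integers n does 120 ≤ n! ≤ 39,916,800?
5, 6, 7, 8, 9, 10, 11

Working:
n! is strictly increasing; 5! = 120 and 11! = 39,916,800, so valid n = 5, 6, 7, 8, 9, 10, 11.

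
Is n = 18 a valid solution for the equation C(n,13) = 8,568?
Yes

Reasoning: C(18,13) = 18·17·16·15·14·13·12·11·10·9·8·7·6/13! = 53,353,114,214,400/6,227,020,800 = 8,568, which equals 8,568.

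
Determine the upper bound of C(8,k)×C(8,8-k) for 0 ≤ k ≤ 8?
4,900

Reasoning: C(8,k)·C(8,8-k) = C(8,k)², maximised at the centre k = 4: C(8,4)² = 4,900.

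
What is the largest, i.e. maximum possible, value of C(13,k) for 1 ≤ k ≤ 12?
1,716

Solution: C(13,k) is maximised at the centre of the row: C(13,6) = 1,716.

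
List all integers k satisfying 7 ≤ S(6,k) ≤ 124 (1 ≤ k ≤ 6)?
S(6,1)=1; S(6,2)=31; S(6,3)=90; S(6,4)=65; S(6,5)=15; S(6,6)=1. So valid k = 2, 3, 4, 5.
Final answer: 2, 3, 4, 5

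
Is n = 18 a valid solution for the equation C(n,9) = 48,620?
Yes

Explanation: C(18,9) = 18·17·16·15·14·13·12·11·10/9! = 17,643,225,600/362,880 = 48,620, which equals 48,620.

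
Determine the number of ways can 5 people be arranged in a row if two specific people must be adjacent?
48
Treat pair as unit: (5-1)! arrangements × 2 internal orders = 48.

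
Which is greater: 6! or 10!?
10!
6!=720, 10!=3,628,800. 10! > 6!.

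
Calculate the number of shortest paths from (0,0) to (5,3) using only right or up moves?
56

Choose 5 rights from 8 moves: C(8,5) = 56.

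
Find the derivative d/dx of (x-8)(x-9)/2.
(2x - 17)/2

Working:
d/dx[(x-8)(x-9)] = (x-9) + (x-8) = 2x - 17. Dividing by 2 gives (2x - 17)/2.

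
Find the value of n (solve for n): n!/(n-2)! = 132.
12

Solution: n!/(n-2)! = n×(n-1), a product of 2 consecutive integers ≈ (n−0.5)^2. 132^(1/2) + 0.5 ≈ 12.0; check n = 12: 12×11 = 132 ✓. So n = 12.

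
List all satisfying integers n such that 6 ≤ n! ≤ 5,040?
3, 4, 5, 6, 7

Solution: n! is strictly increasing; 3! = 6 and 7! = 5,040, so valid n = 3, 4, 5, 6, 7.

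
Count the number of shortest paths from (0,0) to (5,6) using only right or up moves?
Choose 5 rights from 11 moves: C(11,5) = 462.
Final answer: 462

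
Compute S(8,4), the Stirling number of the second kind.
1,701

Solution: Using the Stirling recurrence: S(n,k) = k·S(n-1,k) + S(n-1,k-1)
S(8,4) = 4·S(7,4) + S(7,3)
         = 4·350 + 301
         = 1400 + 301
         = 1,701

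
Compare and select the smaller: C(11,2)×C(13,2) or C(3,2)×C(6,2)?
C(3,2)×C(6,2)

Solution: C(11,2)×C(13,2)=4,290, C(3,2)×C(6,2)=45.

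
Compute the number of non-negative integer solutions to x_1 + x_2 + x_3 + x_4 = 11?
364

Explanation: C(11+4-1, 4-1) = 364.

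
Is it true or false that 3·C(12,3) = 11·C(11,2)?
False

Reasoning: Absorption identity k·C(n,k) = n·C(n-1,k-1). LHS = 3·220 = 660; RHS = 11·55 = 605.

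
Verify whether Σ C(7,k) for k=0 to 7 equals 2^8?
False
Binomial theorem: Σ C(7,k) = (1+1)^7 = 2^7 = 128; RHS 2^8 = 256.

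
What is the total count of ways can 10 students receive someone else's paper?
1,334,961

Explanation: Using D(n) = (n-1)[D(n-1) + D(n-2)]:
D(10) = (10-1) × [D(9) + D(8)]
      = 9 × [133496 + 14833]
      = 9 × 148329
      = 1,334,961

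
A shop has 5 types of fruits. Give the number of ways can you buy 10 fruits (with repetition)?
1,001

Explanation: Stars and bars: C(10+5-1, 10) = C(14, 10) = 1,001.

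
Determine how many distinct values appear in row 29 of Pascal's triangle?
15
Row 29 has entries C(29,0)..C(29,29); by symmetry C(29,k)=C(29,29-k), giving 15 distinct values.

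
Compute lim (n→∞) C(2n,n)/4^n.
C(2n,n) ~ 4^n/√(πn), so C(2n,n)/4^n ~ 1/√(πn) → 0.
Final answer: 0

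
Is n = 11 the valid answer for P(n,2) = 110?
Yes

Reasoning: P(11,2) = 11·10 = 110, which equals 110.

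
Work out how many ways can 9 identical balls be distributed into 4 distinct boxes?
220

Solution: C(9+4-1, 4-1) = C(12, 3) = 220.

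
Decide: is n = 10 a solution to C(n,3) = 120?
Yes

Solution: C(10,3) = 10·9·8/3! = 720/6 = 120, which equals 120.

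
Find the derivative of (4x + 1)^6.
24(4x + 1)^5

Reasoning: Chain rule: 6(4x+1)^{5} × 4 = 24(4x+1)^{5}.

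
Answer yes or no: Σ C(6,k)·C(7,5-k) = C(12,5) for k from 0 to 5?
No

Working:
Vandermonde's identity gives C(13,5) = 1,287; RHS C(12,5) = 792.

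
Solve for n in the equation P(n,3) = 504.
P(n,3) = n(n−1)(n−2) is increasing in n; n(n−1)(n−2) ≈ (n−1)^3 = 504 gives n ≈ 9.0. Check: P(7,3) = 210, P(8,3) = 336, P(9,3) = 504 ✓. So n = 9.
Final answer: 9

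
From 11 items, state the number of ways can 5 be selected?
462

Reasoning: C(11,5) = 11! / (5! × (11-5)!)
         = 11! / (5! × 6!)
         = 462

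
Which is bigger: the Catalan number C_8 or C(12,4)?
C_8

Explanation: C_8 = C(16,8)/(8+1) = 12,870/9 = 1,430; C(12,4) = 495.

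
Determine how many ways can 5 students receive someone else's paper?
Using D(n) = (n-1)[D(n-1) + D(n-2)]:
D(5) = (5-1) × [D(4) + D(3)]
      = 4 × [9 + 2]
      = 4 × 11
      = 44
Final answer: 44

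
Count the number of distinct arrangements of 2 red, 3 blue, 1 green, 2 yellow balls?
Multinomial: 8!/(2! × 3! × 1! × 2!) = 1,680.

Answer: 1,680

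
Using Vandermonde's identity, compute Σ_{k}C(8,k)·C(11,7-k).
= C(8+11,7) = C(19,7) = 50,388.

Answer: 50,388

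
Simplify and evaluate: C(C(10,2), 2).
990

Working:
C(10,2) = 45, then C(45, 2) = 990.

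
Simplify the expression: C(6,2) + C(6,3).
35

By Pascal's identity: C(7,3) = 35.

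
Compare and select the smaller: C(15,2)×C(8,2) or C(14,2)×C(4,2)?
C(15,2)×C(8,2)=2,940, C(14,2)×C(4,2)=546.

Answer: C(14,2)×C(4,2)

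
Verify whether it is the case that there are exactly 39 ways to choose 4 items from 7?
False
C(7,4) = 35 ≠ 39.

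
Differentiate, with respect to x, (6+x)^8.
8(6+x)^7

Working:
Using the power rule: d/dx (6+x)^8 = 8(6+x)^{7}.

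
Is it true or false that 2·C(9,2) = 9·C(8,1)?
Absorption identity k·C(n,k) = n·C(n-1,k-1). LHS = 2·36 = 72; RHS = 9·8 = 72.

Answer: True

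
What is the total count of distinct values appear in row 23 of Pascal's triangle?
12

Working:
Row 23 has entries C(23,0)..C(23,23); by symmetry C(23,k)=C(23,23-k), giving 12 distinct values.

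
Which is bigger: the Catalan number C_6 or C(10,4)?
C(10,4)

C_6 = C(12,6)/(6+1) = 924/7 = 132; C(10,4) = 210.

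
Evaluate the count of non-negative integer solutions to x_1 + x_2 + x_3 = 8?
45

Explanation: C(8+3-1, 3-1) = 45.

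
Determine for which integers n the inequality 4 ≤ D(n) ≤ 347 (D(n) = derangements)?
Using D(n) = (n−1)[D(n−1) + D(n−2)] with D(1)=0, D(2)=1: D(3)=2; D(4)=9; D(5)=44; D(6)=265; D(7)=1,854. So valid n = 4, 5, 6.

Answer: 4, 5, 6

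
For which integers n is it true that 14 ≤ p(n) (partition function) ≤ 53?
Tabulating p(n) via p(n) = p(n−1) + p(n−2) − p(n−5) − p(n−7) + …: p(6)=11; p(7)=15; p(8)=22; p(9)=30; p(10)=42; p(11)=56. So valid n = 7, 8, 9, 10.
Final answer: 7, 8, 9, 10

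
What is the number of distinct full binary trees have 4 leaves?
Using the Catalan number formula: C_n = C(2n, n) / (n+1)
C_3 = C(6, 3) / (3+1)
     = 20 / 4
     = 5
Final answer: 5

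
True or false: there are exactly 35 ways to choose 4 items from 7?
True

C(7,4) = 35.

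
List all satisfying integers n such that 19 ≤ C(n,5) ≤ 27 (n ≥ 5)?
7

Explanation: C(6,5)=6; C(7,5)=21; C(8,5)=56. So valid n = 7.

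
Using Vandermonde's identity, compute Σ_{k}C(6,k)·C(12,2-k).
= C(6+12,2) = C(18,2) = 153.

Answer: 153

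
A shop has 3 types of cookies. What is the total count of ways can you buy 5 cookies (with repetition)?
21

Solution: Stars and bars: C(5+3-1, 5) = C(7, 5) = 21.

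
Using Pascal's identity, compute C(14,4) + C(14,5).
C(14,4) + C(14,5) = C(15,5) = 3,003.
Final answer: 3,003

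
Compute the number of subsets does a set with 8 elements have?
256

Each element can be included or excluded: 2^8 = 256.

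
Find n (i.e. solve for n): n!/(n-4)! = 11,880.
n!/(n-4)! = n×(n-1)×(n-2)×(n-3), a product of 4 consecutive integers ≈ (n−1.5)^4. 11,880^(1/4) + 1.5 ≈ 11.9; check n = 12: 12×11×10×9 = 11,880 ✓. So n = 12.

Answer: 12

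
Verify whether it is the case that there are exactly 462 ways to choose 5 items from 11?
True

Working:
C(11,5) = 462.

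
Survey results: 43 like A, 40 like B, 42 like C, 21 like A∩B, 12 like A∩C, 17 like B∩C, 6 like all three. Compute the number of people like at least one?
|A∪B∪C| = 43+40+42-21-12-17+6 = 81.
Final answer: 81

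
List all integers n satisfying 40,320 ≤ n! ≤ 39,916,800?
8, 9, 10, 11

Working:
n! is strictly increasing; 8! = 40,320 and 11! = 39,916,800, so valid n = 8, 9, 10, 11.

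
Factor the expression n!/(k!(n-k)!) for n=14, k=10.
This is the binomial coefficient C(14,10) = 1,001.

Answer: C(14,10) = 1,001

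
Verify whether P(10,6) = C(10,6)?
False
P(10,6) = 151,200 but C(10,6) = 210; they differ by a factor of 6! = 720, so the statement does not hold.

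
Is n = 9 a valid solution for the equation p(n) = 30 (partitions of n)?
Pentagonal recurrence p(n) = p(n−1) + p(n−2) − p(n−5) − p(n−7) + …: p(9) = p(8) + p(7) − p(4) − p(2) = 22 + 15 − 5 − 2 = 30, which equals 30.
Final answer: Yes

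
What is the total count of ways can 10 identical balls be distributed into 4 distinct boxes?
C(10+4-1, 4-1) = C(13, 3) = 286.
Final answer: 286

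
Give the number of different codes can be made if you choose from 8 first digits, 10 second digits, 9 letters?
720

By the multiplication principle: 8 × 10 × 9 = 720.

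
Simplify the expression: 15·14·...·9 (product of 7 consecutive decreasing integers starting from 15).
32,432,400

Solution: This is P(15,7) = 15!/(8)! = 32,432,400.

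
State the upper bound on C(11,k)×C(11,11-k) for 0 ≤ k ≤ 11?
213,444

C(11,k)·C(11,11-k) = C(11,k)², maximised at the centre k = 5: C(11,5)² = 213,444.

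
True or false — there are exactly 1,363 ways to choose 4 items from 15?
False

Working:
C(15,4) = 1,365 ≠ 1363.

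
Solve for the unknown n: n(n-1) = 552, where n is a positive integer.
24

Solution: n² − n − 552 = 0, so n = (1 ± √(1 + 4·552))/2 = (1 ± √2,209)/2 = (1 ± 47)/2, i.e. n = 24 or n = -23. Taking the positive root, n = 24 (check: 24×23 = 552).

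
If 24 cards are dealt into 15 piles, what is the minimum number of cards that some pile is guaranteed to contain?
2

Reasoning: Pigeonhole: ⌈24/15⌉ = 2.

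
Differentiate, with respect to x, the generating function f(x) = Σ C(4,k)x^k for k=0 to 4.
Σ k·C(4,k)x^(k-1) for k=1 to 4

Working:
Term-by-term differentiation gives Σ k·C(4,k)x^{k-1} for k=1 to 4.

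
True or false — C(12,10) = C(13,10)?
False

Solution: LHS = C(12,10) = 66; RHS = C(13,10) = 286. 66 ≠ 286, so the statement does not hold.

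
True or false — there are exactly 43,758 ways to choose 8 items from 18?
True

C(18,8) = 43,758.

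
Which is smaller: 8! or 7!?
8!=40,320, 7!=5,040. 8! > 7!.
Final answer: 7!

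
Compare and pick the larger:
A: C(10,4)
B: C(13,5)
A=C(10,4)=210, B=C(13,5)=1,287.

Answer: B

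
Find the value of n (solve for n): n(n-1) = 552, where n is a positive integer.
n² − n − 552 = 0, so n = (1 ± √(1 + 4·552))/2 = (1 ± √2,209)/2 = (1 ± 47)/2, i.e. n = 24 or n = -23. Taking the positive root, n = 24 (check: 24×23 = 552).
Final answer: 24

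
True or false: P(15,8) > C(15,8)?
P(15,8) = 259,459,200 and C(15,8) = 6,435; P(n,r) = r! × C(n,r) so P > C whenever r ≥ 2.
Final answer: True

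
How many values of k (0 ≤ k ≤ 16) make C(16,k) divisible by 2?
15
Checking C(16,k) mod 2 for k = 0..16: divisible at k = 1, 2, 3, 4, 5, 6, 7, 8, 9, 10, 11, 12, 13, 14, 15. That's 15 values.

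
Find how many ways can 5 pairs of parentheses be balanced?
Using the Catalan number formula: C_n = C(2n, n) / (n+1)
C_5 = C(10, 5) / (5+1)
     = 252 / 6
     = 42
Final answer: 42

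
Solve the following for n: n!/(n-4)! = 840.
n!/(n-4)! = n×(n-1)×(n-2)×(n-3), a product of 4 consecutive integers ≈ (n−1.5)^4. 840^(1/4) + 1.5 ≈ 6.9; check n = 7: 7×6×5×4 = 840 ✓. So n = 7.
Final answer: 7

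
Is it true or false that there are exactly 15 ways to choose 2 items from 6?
True

C(6,2) = 15.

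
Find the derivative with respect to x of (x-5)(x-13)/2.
d/dx[(x-5)(x-13)] = (x-13) + (x-5) = 2x - 18. Dividing by 2 gives (2x - 18)/2.
Final answer: (2x - 18)/2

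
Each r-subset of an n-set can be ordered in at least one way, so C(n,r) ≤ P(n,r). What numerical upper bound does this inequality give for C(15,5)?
P(15,5) = 15·14·13·12·11 = 360,360, so C(15,5) ≤ 360,360. (The bound is loose by a factor of 5! = 120: C(15,5) = 360,360/120 = 3,003.)
Final answer: 360,360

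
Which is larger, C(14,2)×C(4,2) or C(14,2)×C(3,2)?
C(14,2)×C(4,2)

Working:
C(14,2)×C(4,2)=546, C(14,2)×C(3,2)=273.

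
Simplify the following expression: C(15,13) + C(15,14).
120

Solution: By Pascal's identity: C(16,14) = 120.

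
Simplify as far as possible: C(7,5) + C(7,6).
28

By Pascal's identity: C(8,6) = 28.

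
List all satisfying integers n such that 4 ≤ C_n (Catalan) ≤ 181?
3, 4, 5, 6

Explanation: C_2=2; C_3=5; C_4=14; C_5=42; C_6=132; C_7=429. So valid n = 3, 4, 5, 6.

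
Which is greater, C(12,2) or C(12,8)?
C(12,8)

C(12,2)=66, C(12,8)=495.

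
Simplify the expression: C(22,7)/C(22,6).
16/7
C(n,k+1)/C(n,k) = (n−k)/(k+1). Here (22−6)/(6+1) = 16/7 = 16/7.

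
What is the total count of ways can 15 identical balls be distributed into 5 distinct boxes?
C(15+5-1, 5-1) = C(19, 4) = 3,876.
Final answer: 3,876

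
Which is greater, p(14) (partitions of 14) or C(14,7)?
Pentagonal recurrence p(n) = p(n−1) + p(n−2) − p(n−5) − p(n−7) + …: p(14) = p(13) + p(12) − p(9) − p(7) + p(2) = 101 + 77 − 30 − 15 + 2 = 135; C(14,7) = 3,432.
Final answer: C(14,7)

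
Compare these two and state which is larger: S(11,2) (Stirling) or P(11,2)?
S(11,2)

S(11,2) = 2·S(10,2) + S(10,1) = 2·511 + 1 = 1,023; P(11,2) = 110.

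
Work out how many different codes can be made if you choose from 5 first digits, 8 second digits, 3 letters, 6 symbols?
720

Reasoning: By the multiplication principle: 5 × 8 × 3 × 6 = 720.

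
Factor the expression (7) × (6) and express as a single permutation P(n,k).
P(7,2) = 7!/(5)!

Working:
Product of 2 consecutive descending integers starting at 7: P(7,2) = 7!/5! = 42.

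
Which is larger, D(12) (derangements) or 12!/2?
D(12) = (12-1)·[D(11) + D(10)] = 11·[14,684,570 + 1,334,961] = 176,214,841; 12!/2 = 479,001,600/2 = 239,500,800.

Answer: 12!/2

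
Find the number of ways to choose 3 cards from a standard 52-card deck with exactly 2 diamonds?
13 diamonds and 39 non-diamonds: C(13,2) × C(39,1) = 78 × 39 = 3,042.
Final answer: 3,042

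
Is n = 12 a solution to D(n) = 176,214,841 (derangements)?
D(12) = (12-1)·[D(11) + D(10)] = 11·[14,684,570 + 1,334,961] = 176,214,841, which equals 176,214,841.

Answer: Yes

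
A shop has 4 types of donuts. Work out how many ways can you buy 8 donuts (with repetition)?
165

Reasoning: Stars and bars: C(8+4-1, 8) = C(11, 8) = 165.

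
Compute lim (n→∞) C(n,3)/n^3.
C(n,3) ≈ n^3/3! for large n. Limit = 1/3! = 1/6.
Final answer: 1/6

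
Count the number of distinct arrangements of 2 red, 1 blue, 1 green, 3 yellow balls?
420

Working:
Multinomial: 7!/(2! × 1! × 1! × 3!) = 420.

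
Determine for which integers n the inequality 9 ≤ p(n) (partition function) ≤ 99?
Tabulating p(n) via p(n) = p(n−1) + p(n−2) − p(n−5) − p(n−7) + …: p(5)=7; p(6)=11; p(7)=15; p(8)=22; p(9)=30; p(10)=42; p(11)=56; p(12)=77; p(13)=101. So valid n = 6, 7, 8, 9, 10, 11, 12.

Answer: 6, 7, 8, 9, 10, 11, 12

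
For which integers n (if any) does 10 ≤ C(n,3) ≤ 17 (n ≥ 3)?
5

Explanation: C(4,3)=4; C(5,3)=10; C(6,3)=20. So valid n = 5.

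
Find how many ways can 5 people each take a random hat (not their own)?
44

Explanation: Using D(n) = (n-1)[D(n-1) + D(n-2)]:
D(5) = (5-1) × [D(4) + D(3)]
      = 4 × [9 + 2]
      = 4 × 11
      = 44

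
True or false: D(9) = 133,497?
False

Explanation: Derangements of 9 elements: D(9) = (9-1)·[D(8) + D(7)] = 8·[14,833 + 1,854] = 133,496.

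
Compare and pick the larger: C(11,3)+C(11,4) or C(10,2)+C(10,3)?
First=495, Second=165.
Final answer: C(11,3)+C(11,4)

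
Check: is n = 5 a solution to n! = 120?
Yes

Working:
5! = 5·4! = 5·24 = 120, which equals 120.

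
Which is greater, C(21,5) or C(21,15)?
C(21,5)=20,349, C(21,15)=54,264.
Final answer: C(21,15)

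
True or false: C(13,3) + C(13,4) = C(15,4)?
Pascal's identity gives C(14,4) = 1,001, whereas C(15,4) = 1,365.

Answer: False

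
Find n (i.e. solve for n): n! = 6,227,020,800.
13

Reasoning: n! is strictly increasing. 11! = 39,916,800, 12! = 479,001,600, 13! = 6,227,020,800 ✓. So n = 13.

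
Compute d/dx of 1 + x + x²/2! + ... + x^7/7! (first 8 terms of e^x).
1 + x + x²/2! + ... + x^6/6!

Solution: Differentiating term by term gives the first 7 terms of e^x.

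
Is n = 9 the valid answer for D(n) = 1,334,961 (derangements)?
No

Reasoning: D(9) = (9-1)·[D(8) + D(7)] = 8·[14,833 + 1,854] = 133,496, which does not equal 1,334,961.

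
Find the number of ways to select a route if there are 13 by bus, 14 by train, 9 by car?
By the addition principle: 13 + 14 + 9 = 36.

Answer: 36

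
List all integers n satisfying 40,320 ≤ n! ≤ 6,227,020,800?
8, 9, 10, 11, 12, 13

Working:
n! is strictly increasing; 8! = 40,320 and 13! = 6,227,020,800, so valid n = 8, 9, 10, 11, 12, 13.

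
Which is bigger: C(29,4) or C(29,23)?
C(29,4)=23,751, C(29,23)=475,020.
Final answer: C(29,23)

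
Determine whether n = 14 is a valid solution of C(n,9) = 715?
C(14,9) = 14·13·12·11·10·9·8·7·6/9! = 726,485,760/362,880 = 2,002, which does not equal 715.

Answer: No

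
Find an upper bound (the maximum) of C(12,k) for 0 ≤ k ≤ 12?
924

Working:
Maximum at k = 6: C(12,6) = 924.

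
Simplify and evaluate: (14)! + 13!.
93,405,312,000

Working:
(14)! + 13! = (14)·13! + 13! = (14+1)·13! = 15·13! = 93,405,312,000.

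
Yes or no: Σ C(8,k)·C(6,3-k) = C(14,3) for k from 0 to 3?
Yes

Vandermonde's identity gives C(14,3) = 364; RHS C(14,3) = 364.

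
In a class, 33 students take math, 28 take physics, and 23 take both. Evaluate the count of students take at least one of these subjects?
38
|A∪B| = |A|+|B|-|A∩B| = 33+28-23 = 38.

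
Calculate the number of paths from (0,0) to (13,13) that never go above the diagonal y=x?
Counted by the Catalan number C_13: C_13 = C(26,13)/(13+1) = 10,400,600/14 = 742,900.

Answer: 742,900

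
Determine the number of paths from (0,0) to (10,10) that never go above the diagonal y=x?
16,796
Counted by the Catalan number C_10: C_10 = C(20,10)/(10+1) = 184,756/11 = 16,796.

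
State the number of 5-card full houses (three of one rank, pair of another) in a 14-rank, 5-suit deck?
18,200

Explanation: Triple rank: 14. Triple suits: C(5,3)=10. Pair rank: 13. Pair suits: C(5,2)=10. Total: 18,200.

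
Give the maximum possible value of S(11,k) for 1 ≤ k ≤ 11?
246,730

Solution: Row S(11,k) for k = 1..11 (via S(n,k) = k·S(n−1,k) + S(n−1,k−1)): 1, 1,023, 28,501, 145,750, 246,730, 179,487, 63,987, 11,880, 1,155, 55, 1. The row is unimodal; maximum at k = 5: 246,730.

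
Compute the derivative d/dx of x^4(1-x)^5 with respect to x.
4x^3(1-x)^5 - 5x^4(1-x)^4
Product rule: 4x^{3}(1-x)^{5} + x^4·(-5)(1-x)^{4}.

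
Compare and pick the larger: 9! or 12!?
12!

Solution: 9!=362,880, 12!=479,001,600. 12! > 9!.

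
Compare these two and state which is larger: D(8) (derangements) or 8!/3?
D(8) = (8-1)·[D(7) + D(6)] = 7·[1,854 + 265] = 14,833; 8!/3 = 40,320/3 = 13,440.
Final answer: D(8)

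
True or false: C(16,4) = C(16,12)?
True

C(16,4) = C(16,16-4) by the symmetry property; both equal 1,820.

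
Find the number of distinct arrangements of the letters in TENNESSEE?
3,780

Working:
Word has 9 letters (T=1, E=4, N=2, S=2). Arrangements: 9!/Π(k!) = 3,780.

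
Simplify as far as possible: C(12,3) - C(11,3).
55
C(12,3) - C(11,3) = C(11,2) = 55.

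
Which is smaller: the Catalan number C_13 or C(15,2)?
C(15,2)
C_13 = C(26,13)/(13+1) = 10,400,600/14 = 742,900; C(15,2) = 105.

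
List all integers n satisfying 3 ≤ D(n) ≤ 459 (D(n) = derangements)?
4, 5, 6

Solution: Using D(n) = (n−1)[D(n−1) + D(n−2)] with D(1)=0, D(2)=1: D(3)=2; D(4)=9; D(5)=44; D(6)=265; D(7)=1,854. So valid n = 4, 5, 6.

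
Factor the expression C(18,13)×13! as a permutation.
P(18,13)

Explanation: C(18,13)×13! = [18!/(13!(5)!)]×13! = 18!/(5)! = P(18,13) = 53,353,114,214,400.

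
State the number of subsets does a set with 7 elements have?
128

Solution: Each element can be included or excluded: 2^7 = 128.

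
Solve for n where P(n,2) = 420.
P(n,2) = n(n−1) is increasing in n; n(n−1) ≈ (n−0.5)^2 = 420 gives n ≈ 21.0. Check: P(19,2) = 342, P(20,2) = 380, P(21,2) = 420 ✓. So n = 21.

Answer: 21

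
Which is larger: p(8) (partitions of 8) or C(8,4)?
C(8,4)

Pentagonal recurrence p(n) = p(n−1) + p(n−2) − p(n−5) − p(n−7) + …: p(8) = p(7) + p(6) − p(3) − p(1) = 15 + 11 − 3 − 1 = 22; C(8,4) = 70.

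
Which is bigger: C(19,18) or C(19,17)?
C(19,18)=19, C(19,17)=171.

Answer: C(19,17)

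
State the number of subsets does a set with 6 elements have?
Each element can be included or excluded: 2^6 = 64.
Final answer: 64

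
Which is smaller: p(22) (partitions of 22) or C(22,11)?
Pentagonal recurrence p(n) = p(n−1) + p(n−2) − p(n−5) − p(n−7) + …: p(22) = p(21) + p(20) − p(17) − p(15) + p(10) + p(7) − p(0) = 792 + 627 − 297 − 176 + 42 + 15 − 1 = 1,002; C(22,11) = 705,432.

Answer: p(22)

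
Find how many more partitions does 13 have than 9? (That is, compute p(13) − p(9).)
71
Pentagonal recurrence p(n) = p(n−1) + p(n−2) − p(n−5) − p(n−7) + …: p(13) = p(12) + p(11) − p(8) − p(6) + p(1) = 77 + 56 − 22 − 11 + 1 = 101.
p(9) = p(8) + p(7) − p(4) − p(2) = 22 + 15 − 5 − 2 = 30.
Difference = 101 − 30 = 71.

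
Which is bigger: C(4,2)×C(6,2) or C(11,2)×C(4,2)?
C(4,2)×C(6,2)=90, C(11,2)×C(4,2)=330.
Final answer: C(11,2)×C(4,2)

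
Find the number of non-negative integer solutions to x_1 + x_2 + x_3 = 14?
120

Explanation: C(14+3-1, 3-1) = 120.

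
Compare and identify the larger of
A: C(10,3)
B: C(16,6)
A=C(10,3)=120, B=C(16,6)=8,008.
Final answer: B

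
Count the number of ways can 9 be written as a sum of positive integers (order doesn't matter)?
30

Working:
Pentagonal recurrence p(n) = p(n−1) + p(n−2) − p(n−5) − p(n−7) + …: p(9) = p(8) + p(7) − p(4) − p(2) = 22 + 15 − 5 − 2 = 30.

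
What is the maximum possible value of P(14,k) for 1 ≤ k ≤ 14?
P(14,k) increases in k, so maximum at k = 14: 14! = 87,178,291,200.
Final answer: 87,178,291,200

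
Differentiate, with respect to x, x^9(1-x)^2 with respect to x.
9x^8(1-x)^2 - 2x^9(1-x)^1

Reasoning: Product rule: 9x^{8}(1-x)^{2} + x^9·(-2)(1-x)^{1}.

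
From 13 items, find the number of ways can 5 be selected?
1,287

Solution: C(13,5) = 13! / (5! × (13-5)!)
         = 13! / (5! × 8!)
         = 1,287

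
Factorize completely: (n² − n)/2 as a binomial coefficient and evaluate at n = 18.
C(n,2); C(18,2) = 153

Explanation: (n² − n)/2 = n(n−1)/2 = C(n,2). At n = 18: C(18,2) = 153.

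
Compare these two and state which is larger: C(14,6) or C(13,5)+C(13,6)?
Equal
By Pascal's identity: C(14,6) = C(13,5)+C(13,6) = 3,003. Equal.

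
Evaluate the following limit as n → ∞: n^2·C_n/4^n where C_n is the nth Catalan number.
∞

Working:
C_n ~ 4^n/(n^(3/2)√π), so n^2·C_n/4^n ~ n^(2 − 3/2)/√π → ∞.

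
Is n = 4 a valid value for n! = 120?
No

Explanation: 4! = 4·3! = 4·6 = 24, which does not equal 120.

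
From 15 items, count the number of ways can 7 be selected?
6,435
C(15,7) = 15! / (7! × (15-7)!)
         = 15! / (7! × 8!)
         = 6,435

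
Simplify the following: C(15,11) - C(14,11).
1,001

C(15,11) - C(14,11) = C(14,10) = 1,001.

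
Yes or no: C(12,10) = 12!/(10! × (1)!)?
No

Reasoning: The correct denominator is 10!×2!, giving C(12,10) = 66; the stated RHS is 12!/(10!×1!) = 132 ≠ 66, so the statement does not hold.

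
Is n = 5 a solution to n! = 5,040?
No

Explanation: 5! = 5·4! = 5·24 = 120, which does not equal 5,040.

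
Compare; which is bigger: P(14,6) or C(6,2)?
P(14,6)
P(14,6)=2,162,160, C(6,2)=15.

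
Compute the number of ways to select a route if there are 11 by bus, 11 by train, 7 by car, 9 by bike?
38

Working:
By the addition principle: 11 + 11 + 7 + 9 = 38.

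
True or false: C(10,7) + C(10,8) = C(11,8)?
True

Reasoning: Pascal's identity: LHS = 120 + 45 = 165; RHS = C(11,8) = 165. Both sides agree, so the statement holds.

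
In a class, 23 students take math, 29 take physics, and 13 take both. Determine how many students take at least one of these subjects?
|A∪B| = |A|+|B|-|A∩B| = 23+29-13 = 39.

Answer: 39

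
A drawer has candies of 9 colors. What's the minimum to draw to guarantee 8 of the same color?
64

Worst case: 7 of each = 63. One more: 64.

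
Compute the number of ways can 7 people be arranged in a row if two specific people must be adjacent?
1,440

Solution: Treat pair as unit: (7-1)! arrangements × 2 internal orders = 1,440.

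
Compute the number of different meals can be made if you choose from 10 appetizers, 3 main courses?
30

Explanation: By the multiplication principle: 10 × 3 = 30.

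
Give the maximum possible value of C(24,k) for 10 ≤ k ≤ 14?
2,704,156
C(24,k) is maximised at the centre of the row: C(24,12) = 2,704,156.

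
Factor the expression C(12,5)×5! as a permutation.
P(12,5)

Explanation: C(12,5)×5! = [12!/(5!(7)!)]×5! = 12!/(7)! = P(12,5) = 95,040.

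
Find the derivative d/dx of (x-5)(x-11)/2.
(2x - 16)/2

Working:
d/dx[(x-5)(x-11)] = (x-11) + (x-5) = 2x - 16. Dividing by 2 gives (2x - 16)/2.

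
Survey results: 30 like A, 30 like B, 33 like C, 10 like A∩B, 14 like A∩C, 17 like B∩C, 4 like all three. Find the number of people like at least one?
56

Reasoning: |A∪B∪C| = 30+30+33-10-14-17+4 = 56.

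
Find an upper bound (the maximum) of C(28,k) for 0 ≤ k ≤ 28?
Maximum at k = 14: C(28,14) = 40,116,600.
Final answer: 40,116,600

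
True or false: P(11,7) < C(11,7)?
P(11,7) = 1,663,200 and C(11,7) = 330; P(n,r) = r! × C(n,r) so P > C whenever r ≥ 2.
Final answer: False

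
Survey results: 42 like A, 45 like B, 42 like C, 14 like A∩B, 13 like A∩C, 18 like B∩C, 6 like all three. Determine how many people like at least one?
|A∪B∪C| = 42+45+42-14-13-18+6 = 90.
Final answer: 90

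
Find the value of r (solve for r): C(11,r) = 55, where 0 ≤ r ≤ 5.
C(11,r) is increasing for 0 ≤ r ≤ 5. Stepping up (C(11,r+1) = C(11,r)·(11−r)/(r+1)): C(11,1) = 11, C(11,2) = 55 ✓. So r = 2.
Final answer: 2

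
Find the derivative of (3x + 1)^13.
39(3x + 1)^12

Explanation: Chain rule: 13(3x+1)^{12} × 3 = 39(3x+1)^{12}.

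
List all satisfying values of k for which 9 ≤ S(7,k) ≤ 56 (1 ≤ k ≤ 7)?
6

Explanation: S(7,1)=1; S(7,2)=63; S(7,3)=301; S(7,4)=350; S(7,5)=140; S(7,6)=21; S(7,7)=1. So valid k = 6.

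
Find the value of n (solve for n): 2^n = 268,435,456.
28

Solution: 268,435,456 = 1,024 × 1,024 × 256 = 2^10 × 2^10 × 2^8 = 2^28, so n = 28.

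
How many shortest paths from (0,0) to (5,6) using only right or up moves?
462
Choose 5 rights from 11 moves: C(11,5) = 462.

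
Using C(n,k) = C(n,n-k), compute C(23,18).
C(23,18) = C(23,5) = 33,649.
Final answer: 33,649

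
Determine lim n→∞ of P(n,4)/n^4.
1

Reasoning: P(n,4) = n(n-1)(n-2)(n-3) ≈ n^4 for large n. Limit = 1.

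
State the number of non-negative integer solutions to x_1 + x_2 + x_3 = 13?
105

Solution: C(13+3-1, 3-1) = 105.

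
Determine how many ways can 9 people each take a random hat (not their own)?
Using D(n) = (n-1)[D(n-1) + D(n-2)]:
D(9) = (9-1) × [D(8) + D(7)]
      = 8 × [14833 + 1854]
      = 8 × 16687
      = 133,496
Final answer: 133,496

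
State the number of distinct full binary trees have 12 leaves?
Using the Catalan number formula: C_n = C(2n, n) / (n+1)
C_11 = C(22, 11) / (11+1)
     = 705432 / 12
     = 58,786
Final answer: 58,786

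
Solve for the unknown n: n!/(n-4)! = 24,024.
n!/(n-4)! = n×(n-1)×(n-2)×(n-3), a product of 4 consecutive integers ≈ (n−1.5)^4. 24,024^(1/4) + 1.5 ≈ 13.9; check n = 14: 14×13×12×11 = 24,024 ✓. So n = 14.
Final answer: 14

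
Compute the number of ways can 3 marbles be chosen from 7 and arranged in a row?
210

P(7,3) = 7!/(7-3)! = 210.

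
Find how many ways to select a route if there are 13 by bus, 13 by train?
26

Reasoning: By the addition principle: 13 + 13 = 26.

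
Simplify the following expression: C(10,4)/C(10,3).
C(n,k+1)/C(n,k) = (n−k)/(k+1). Here (10−3)/(3+1) = 7/4 = 7/4.
Final answer: 7/4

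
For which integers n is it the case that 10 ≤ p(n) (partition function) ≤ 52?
6, 7, 8, 9, 10

Tabulating p(n) via p(n) = p(n−1) + p(n−2) − p(n−5) − p(n−7) + …: p(5)=7; p(6)=11; p(7)=15; p(8)=22; p(9)=30; p(10)=42; p(11)=56. So valid n = 6, 7, 8, 9, 10.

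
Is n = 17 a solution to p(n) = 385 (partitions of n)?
No

Working:
Pentagonal recurrence p(n) = p(n−1) + p(n−2) − p(n−5) − p(n−7) + …: p(17) = p(16) + p(15) − p(12) − p(10) + p(5) + p(2) = 231 + 176 − 77 − 42 + 7 + 2 = 297, which does not equal 385.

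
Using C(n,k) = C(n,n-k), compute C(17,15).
136
C(17,15) = C(17,2) = 136.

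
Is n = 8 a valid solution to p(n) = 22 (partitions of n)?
Yes

Explanation: Pentagonal recurrence p(n) = p(n−1) + p(n−2) − p(n−5) − p(n−7) + …: p(8) = p(7) + p(6) − p(3) − p(1) = 15 + 11 − 3 − 1 = 22, which equals 22.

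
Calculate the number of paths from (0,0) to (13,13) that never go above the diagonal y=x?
Counted by the Catalan number C_13: C_13 = C(26,13)/(13+1) = 10,400,600/14 = 742,900.
Final answer: 742,900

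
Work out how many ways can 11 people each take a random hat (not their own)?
14,684,570

Working:
Using D(n) = (n-1)[D(n-1) + D(n-2)]:
D(11) = (11-1) × [D(10) + D(9)]
      = 10 × [1334961 + 133496]
      = 10 × 1468457
      = 14,684,570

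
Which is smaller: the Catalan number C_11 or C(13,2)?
C(13,2)
C_11 = C(22,11)/(11+1) = 705,432/12 = 58,786; C(13,2) = 78.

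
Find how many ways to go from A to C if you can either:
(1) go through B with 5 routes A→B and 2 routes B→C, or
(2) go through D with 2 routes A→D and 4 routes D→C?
18

Reasoning: Route via B: 5×2=10. Route via D: 2×4=8. Total: 18.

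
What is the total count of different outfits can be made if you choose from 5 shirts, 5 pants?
25

Solution: By the multiplication principle: 5 × 5 = 25.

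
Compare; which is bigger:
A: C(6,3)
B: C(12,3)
B

Reasoning: A=C(6,3)=20, B=C(12,3)=220.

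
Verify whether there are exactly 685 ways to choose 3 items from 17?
False

Solution: C(17,3) = 680 ≠ 685.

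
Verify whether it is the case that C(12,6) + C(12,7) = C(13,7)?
True

Reasoning: Pascal's identity: LHS = 924 + 792 = 1,716; RHS = C(13,7) = 1,716. Both sides agree, so the statement holds.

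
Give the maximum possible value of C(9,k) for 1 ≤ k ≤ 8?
126
C(9,k) is maximised at the centre of the row: C(9,4) = 126.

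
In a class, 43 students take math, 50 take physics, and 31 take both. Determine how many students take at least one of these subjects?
62

Solution: |A∪B| = |A|+|B|-|A∩B| = 43+50-31 = 62.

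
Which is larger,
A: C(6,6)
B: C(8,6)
A=C(6,6)=1, B=C(8,6)=28.

Answer: B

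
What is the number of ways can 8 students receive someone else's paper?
14,833

Solution: Using D(n) = (n-1)[D(n-1) + D(n-2)]:
D(8) = (8-1) × [D(7) + D(6)]
      = 7 × [1854 + 265]
      = 7 × 2119
      = 14,833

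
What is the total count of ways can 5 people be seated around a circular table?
24
Circular arrangements: (5-1)! = 24.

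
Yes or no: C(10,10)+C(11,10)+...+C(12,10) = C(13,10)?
No

Working:
Hockey stick identity gives Σ = C(13,11) = 78; RHS C(13,10) = 286.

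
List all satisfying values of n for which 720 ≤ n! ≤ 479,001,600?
6, 7, 8, 9, 10, 11, 12

Reasoning: n! is strictly increasing; 6! = 720 and 12! = 479,001,600, so valid n = 6, 7, 8, 9, 10, 11, 12.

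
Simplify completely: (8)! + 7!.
(8)! + 7! = (8)·7! + 7! = (8+1)·7! = 9·7! = 45,360.
Final answer: 45,360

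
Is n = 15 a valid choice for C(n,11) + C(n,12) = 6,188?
C(15,11) + C(15,12) = 1,365 + 455 = 1,820, which does not equal 6,188.

Answer: No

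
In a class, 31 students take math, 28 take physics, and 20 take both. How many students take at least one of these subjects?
39

|A∪B| = |A|+|B|-|A∩B| = 31+28-20 = 39.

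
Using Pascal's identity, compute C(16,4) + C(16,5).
6,188

Explanation: C(16,4) + C(16,5) = C(17,5) = 6,188.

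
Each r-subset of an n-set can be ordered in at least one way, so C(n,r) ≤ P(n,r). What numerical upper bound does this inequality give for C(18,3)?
4,896

Solution: P(18,3) = 18·17·16 = 4,896, so C(18,3) ≤ 4,896. (The bound is loose by a factor of 3! = 6: C(18,3) = 4,896/6 = 816.)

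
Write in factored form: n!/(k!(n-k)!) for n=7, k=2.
C(7,2) = 21

Solution: This is the binomial coefficient C(7,2) = 21.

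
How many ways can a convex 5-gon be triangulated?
5

Reasoning: Using the Catalan number formula: C_n = C(2n, n) / (n+1)
C_3 = C(6, 3) / (3+1)
     = 20 / 4
     = 5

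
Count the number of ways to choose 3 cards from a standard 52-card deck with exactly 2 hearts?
13 hearts and 39 non-hearts: C(13,2) × C(39,1) = 78 × 39 = 3,042.
Final answer: 3,042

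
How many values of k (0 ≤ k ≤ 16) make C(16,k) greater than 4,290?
7

Working:
Row 16 is unimodal and symmetric about k=16/2. C(16,4)=1,820 ≤ 4,290; C(16,5)=4,368 > 4,290; by symmetry C(16,k) > 4,290 for k = 5..11. That's 11 - 5 + 1 = 7 values.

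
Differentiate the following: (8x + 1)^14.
112(8x + 1)^13

Working:
Chain rule: 14(8x+1)^{13} × 8 = 112(8x+1)^{13}.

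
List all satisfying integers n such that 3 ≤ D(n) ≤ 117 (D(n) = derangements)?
Using D(n) = (n−1)[D(n−1) + D(n−2)] with D(1)=0, D(2)=1: D(3)=2; D(4)=9; D(5)=44; D(6)=265. So valid n = 4, 5.
Final answer: 4, 5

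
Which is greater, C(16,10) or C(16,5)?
C(16,10)=8,008, C(16,5)=4,368.
Final answer: C(16,10)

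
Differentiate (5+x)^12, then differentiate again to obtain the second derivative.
132(5+x)^10

Explanation: First derivative: 12(5+x)^{11}. Second derivative: 12·11·(5+x)^{10} = 132(5+x)^{10}.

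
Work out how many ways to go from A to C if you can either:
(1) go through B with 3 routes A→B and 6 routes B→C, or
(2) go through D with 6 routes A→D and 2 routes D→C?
30

Route via B: 3×6=18. Route via D: 6×2=12. Total: 30.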